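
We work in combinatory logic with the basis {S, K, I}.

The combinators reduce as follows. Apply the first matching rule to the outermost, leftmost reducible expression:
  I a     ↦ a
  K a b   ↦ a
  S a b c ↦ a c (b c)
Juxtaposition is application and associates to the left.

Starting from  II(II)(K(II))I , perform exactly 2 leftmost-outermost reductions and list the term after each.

  start: II(II)(K(II))I
  step 1: I(II)(K(II))I
  step 2: II(K(II))I

Answer: after 2 steps: II(K(II))I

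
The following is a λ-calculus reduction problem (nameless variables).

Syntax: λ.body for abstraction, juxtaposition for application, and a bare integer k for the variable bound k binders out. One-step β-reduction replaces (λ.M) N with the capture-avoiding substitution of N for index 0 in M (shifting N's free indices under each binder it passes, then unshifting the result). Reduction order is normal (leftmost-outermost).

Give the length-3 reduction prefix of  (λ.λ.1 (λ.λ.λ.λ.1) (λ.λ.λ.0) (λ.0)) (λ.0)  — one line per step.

  start: (λ.λ.1 (λ.λ.λ.λ.1) (λ.λ.λ.0) (λ.0)) (λ.0)
  step 1: λ.(λ.0) (λ.λ.λ.λ.1) (λ.λ.λ.0) (λ.0)
  step 2: λ.(λ.λ.λ.λ.1) (λ.λ.λ.0) (λ.0)
  step 3: λ.(λ.λ.λ.1) (λ.0)

Answer: after 3 steps: λ.(λ.λ.λ.1) (λ.0)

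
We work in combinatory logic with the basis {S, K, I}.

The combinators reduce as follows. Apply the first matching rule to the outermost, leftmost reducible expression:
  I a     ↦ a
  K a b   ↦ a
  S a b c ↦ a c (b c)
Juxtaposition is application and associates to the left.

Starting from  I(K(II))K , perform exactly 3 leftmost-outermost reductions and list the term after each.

  start: I(K(II))K
  [1] K(II)K
  [2] II
  [3] I

Answer: after 3 steps: I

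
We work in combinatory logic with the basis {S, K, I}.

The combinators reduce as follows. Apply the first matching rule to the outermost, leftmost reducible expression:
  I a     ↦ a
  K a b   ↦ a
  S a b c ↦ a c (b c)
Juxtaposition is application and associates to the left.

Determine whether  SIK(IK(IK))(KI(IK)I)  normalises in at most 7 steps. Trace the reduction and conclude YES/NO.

Answer: YES — reaches normal form KI in 7 ≤ 7 steps

Derivation:
  start: SIK(IK(IK))(KI(IK)I)
  →1  I(IK(IK))(K(IK(IK)))(KI(IK)I)
  →2  IK(IK)(K(IK(IK)))(KI(IK)I)
  →3  K(IK)(K(IK(IK)))(KI(IK)I)
  →4  IK(KI(IK)I)
  →5  K(KI(IK)I)
  →6  K(II)
  →7  KI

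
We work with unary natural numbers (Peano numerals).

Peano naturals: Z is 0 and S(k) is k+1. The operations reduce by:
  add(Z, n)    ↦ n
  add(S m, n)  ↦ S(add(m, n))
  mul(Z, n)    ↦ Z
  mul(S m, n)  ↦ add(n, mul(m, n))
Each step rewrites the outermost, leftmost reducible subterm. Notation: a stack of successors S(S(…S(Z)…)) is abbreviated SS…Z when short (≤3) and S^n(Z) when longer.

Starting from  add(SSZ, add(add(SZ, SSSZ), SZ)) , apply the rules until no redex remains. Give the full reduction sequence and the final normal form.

  start: add(SSZ, add(add(SZ, SSSZ), SZ))
  step 1: S(add(SZ, add(add(SZ, SSSZ), SZ)))
  step 2: S(S(add(Z, add(add(SZ, SSSZ), SZ))))
  step 3: S(S(add(add(SZ, SSSZ), SZ)))
  step 4: S(S(add(S(add(Z, SSSZ)), SZ)))
  step 5: S(S(S(add(add(Z, SSSZ), SZ))))
  step 6: S(S(S(add(SSSZ, SZ))))
  step 7: S(S(S(S(add(SSZ, SZ)))))
  step 8: S(S(S(S(S(add(SZ, SZ))))))
  step 9: S(S(S(S(S(S(add(Z, SZ)))))))
  step 10: S^7(Z)

Answer: normal form = S^7(Z)  (in 10 steps)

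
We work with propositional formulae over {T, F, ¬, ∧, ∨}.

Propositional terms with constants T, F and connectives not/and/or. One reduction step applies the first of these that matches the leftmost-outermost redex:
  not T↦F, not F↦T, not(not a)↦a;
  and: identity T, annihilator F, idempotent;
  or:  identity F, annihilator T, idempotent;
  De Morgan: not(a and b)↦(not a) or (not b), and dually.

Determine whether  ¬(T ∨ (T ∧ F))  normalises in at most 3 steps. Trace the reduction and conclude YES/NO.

  start: ¬(T ∨ (T ∧ F))
  [1] ¬T ∧ ¬(T ∧ F)
  [2] F ∧ ¬(T ∧ F)
  [3] F

Answer: YES — reaches normal form F in 3 ≤ 3 steps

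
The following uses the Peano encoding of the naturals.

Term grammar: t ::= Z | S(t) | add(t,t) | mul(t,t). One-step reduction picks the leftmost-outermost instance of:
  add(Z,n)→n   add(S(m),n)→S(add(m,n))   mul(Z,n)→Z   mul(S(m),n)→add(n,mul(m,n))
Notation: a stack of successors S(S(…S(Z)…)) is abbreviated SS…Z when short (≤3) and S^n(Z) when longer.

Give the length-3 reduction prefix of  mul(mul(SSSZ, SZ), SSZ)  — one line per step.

Answer: after 3 steps: add(SSZ, mul(add(Z, mul(SSZ, SZ)), SSZ))

Derivation:
  start: mul(mul(SSSZ, SZ), SSZ)
  step 1: mul(add(SZ, mul(SSZ, SZ)), SSZ)
  step 2: mul(S(add(Z, mul(SSZ, SZ))), SSZ)
  step 3: add(SSZ, mul(add(Z, mul(SSZ, SZ)), SSZ))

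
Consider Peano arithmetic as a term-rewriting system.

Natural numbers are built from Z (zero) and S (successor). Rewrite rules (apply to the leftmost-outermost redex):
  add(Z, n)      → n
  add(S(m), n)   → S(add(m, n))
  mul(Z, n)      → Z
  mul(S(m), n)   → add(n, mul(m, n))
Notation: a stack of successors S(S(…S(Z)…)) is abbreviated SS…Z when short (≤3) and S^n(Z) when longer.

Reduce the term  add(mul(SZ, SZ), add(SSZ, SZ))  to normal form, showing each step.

Answer: normal form = S^4(Z)  (in 9 steps)

Working:
  start: add(mul(SZ, SZ), add(SSZ, SZ))
  →1  add(add(SZ, mul(Z, SZ)), add(SSZ, SZ))
  →2  add(S(add(Z, mul(Z, SZ))), add(SSZ, SZ))
  →3  S(add(add(Z, mul(Z, SZ)), add(SSZ, SZ)))
  →4  S(add(mul(Z, SZ), add(SSZ, SZ)))
  →5  S(add(Z, add(SSZ, SZ)))
  →6  S(add(SSZ, SZ))
  →7  S(S(add(SZ, SZ)))
  →8  S(S(S(add(Z, SZ))))
  →9  S^4(Z)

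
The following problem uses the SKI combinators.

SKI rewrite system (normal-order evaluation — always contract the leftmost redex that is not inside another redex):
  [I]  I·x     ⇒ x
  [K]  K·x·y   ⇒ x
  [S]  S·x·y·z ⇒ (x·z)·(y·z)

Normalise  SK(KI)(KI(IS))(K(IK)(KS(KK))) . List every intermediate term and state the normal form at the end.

  start: SK(KI)(KI(IS))(K(IK)(KS(KK)))
  step 1: K(KI(IS))(KI(KI(IS)))(K(IK)(KS(KK)))
  step 2: KI(IS)(K(IK)(KS(KK)))
  step 3: I(K(IK)(KS(KK)))
  step 4: K(IK)(KS(KK))
  step 5: IK
  step 6: K

Answer: normal form = K  (in 6 steps)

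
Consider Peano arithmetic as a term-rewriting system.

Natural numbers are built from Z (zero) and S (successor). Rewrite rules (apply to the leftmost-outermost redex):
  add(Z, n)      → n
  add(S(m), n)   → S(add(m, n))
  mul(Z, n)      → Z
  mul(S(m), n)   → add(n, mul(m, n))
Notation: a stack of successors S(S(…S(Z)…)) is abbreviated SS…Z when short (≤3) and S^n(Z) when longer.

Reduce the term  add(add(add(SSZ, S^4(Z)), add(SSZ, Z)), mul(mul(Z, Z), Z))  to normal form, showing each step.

  start: add(add(add(SSZ, S^4(Z)), add(SSZ, Z)), mul(mul(Z, Z), Z))
  step 1: add(add(S(add(SZ, S^4(Z))), add(SSZ, Z)), mul(mul(Z, Z), Z))
  step 2: add(S(add(add(SZ, S^4(Z)), add(SSZ, Z))), mul(mul(Z, Z), Z))
  step 3: S(add(add(add(SZ, S^4(Z)), add(SSZ, Z)), mul(mul(Z, Z), Z)))
  step 4: S(add(add(S(add(Z, S^4(Z))), add(SSZ, Z)), mul(mul(Z, Z), Z)))
  step 5: S(add(S(add(add(Z, S^4(Z)), add(SSZ, Z))), mul(mul(Z, Z), Z)))
  step 6: S(S(add(add(add(Z, S^4(Z)), add(SSZ, Z)), mul(mul(Z, Z), Z))))
  step 7: S(S(add(add(S^4(Z), add(SSZ, Z)), mul(mul(Z, Z), Z))))
  step 8: S(S(add(S(add(SSSZ, add(SSZ, Z))), mul(mul(Z, Z), Z))))
  step 9: S(S(S(add(add(SSSZ, add(SSZ, Z)), mul(mul(Z, Z), Z)))))
  step 10: S(S(S(add(S(add(SSZ, add(SSZ, Z))), mul(mul(Z, Z), Z)))))
  step 11: S(S(S(S(add(add(SSZ, add(SSZ, Z)), mul(mul(Z, Z), Z))))))
  step 12: S(S(S(S(add(S(add(SZ, add(SSZ, Z))), mul(mul(Z, Z), Z))))))
  step 13: S(S(S(S(S(add(add(SZ, add(SSZ, Z)), mul(mul(Z, Z), Z)))))))
  step 14: S(S(S(S(S(add(S(add(Z, add(SSZ, Z))), mul(mul(Z, Z), Z)))))))
  step 15: S(S(S(S(S(S(add(add(Z, add(SSZ, Z)), mul(mul(Z, Z), Z))))))))
  step 16: S(S(S(S(S(S(add(add(SSZ, Z), mul(mul(Z, Z), Z))))))))
  step 17: S(S(S(S(S(S(add(S(add(SZ, Z)), mul(mul(Z, Z), Z))))))))
  step 18: S(S(S(S(S(S(S(add(add(SZ, Z), mul(mul(Z, Z), Z)))))))))
  step 19: S(S(S(S(S(S(S(add(S(add(Z, Z)), mul(mul(Z, Z), Z)))))))))
  step 20: S(S(S(S(S(S(S(S(add(add(Z, Z), mul(mul(Z, Z), Z))))))))))
  step 21: S(S(S(S(S(S(S(S(add(Z, mul(mul(Z, Z), Z))))))))))
  step 22: S(S(S(S(S(S(S(S(mul(mul(Z, Z), Z)))))))))
  step 23: S(S(S(S(S(S(S(S(mul(Z, Z)))))))))
  step 24: S^8(Z)

Answer: normal form = S^8(Z)  (in 24 steps)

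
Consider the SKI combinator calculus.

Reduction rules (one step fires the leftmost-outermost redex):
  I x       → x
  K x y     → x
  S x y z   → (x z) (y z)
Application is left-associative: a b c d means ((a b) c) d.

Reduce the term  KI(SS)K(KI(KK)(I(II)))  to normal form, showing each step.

Answer: normal form = KI  (in 6 steps)

Derivation:
  start: KI(SS)K(KI(KK)(I(II)))
  step 1: IK(KI(KK)(I(II)))
  step 2: K(KI(KK)(I(II)))
  step 3: K(I(I(II)))
  step 4: K(I(II))
  step 5: K(II)
  step 6: KI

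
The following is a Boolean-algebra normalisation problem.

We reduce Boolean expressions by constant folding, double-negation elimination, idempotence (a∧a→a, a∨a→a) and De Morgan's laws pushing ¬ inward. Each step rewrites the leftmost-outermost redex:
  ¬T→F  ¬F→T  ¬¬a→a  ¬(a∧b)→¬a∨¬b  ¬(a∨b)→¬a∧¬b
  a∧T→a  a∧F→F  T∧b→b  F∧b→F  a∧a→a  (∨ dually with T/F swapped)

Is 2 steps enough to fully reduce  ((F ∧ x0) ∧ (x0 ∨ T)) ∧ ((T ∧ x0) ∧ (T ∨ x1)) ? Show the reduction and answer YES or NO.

Answer: NO — after 2 steps the term is F ∧ ((T ∧ x0) ∧ (T ∨ x1)), not yet normal

Derivation:
  start: ((F ∧ x0) ∧ (x0 ∨ T)) ∧ ((T ∧ x0) ∧ (T ∨ x1))
  step 1: (F ∧ (x0 ∨ T)) ∧ ((T ∧ x0) ∧ (T ∨ x1))
  step 2: F ∧ ((T ∧ x0) ∧ (T ∨ x1))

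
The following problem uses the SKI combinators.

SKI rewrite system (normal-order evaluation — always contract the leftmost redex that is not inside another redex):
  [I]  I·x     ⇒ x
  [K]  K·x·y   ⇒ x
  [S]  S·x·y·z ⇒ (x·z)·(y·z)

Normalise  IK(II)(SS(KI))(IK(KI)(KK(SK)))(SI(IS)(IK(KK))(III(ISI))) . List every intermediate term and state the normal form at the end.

Answer: normal form = I  (in 7 steps)

Reduction:
  start: IK(II)(SS(KI))(IK(KI)(KK(SK)))(SI(IS)(IK(KK))(III(ISI)))
  [1] K(II)(SS(KI))(IK(KI)(KK(SK)))(SI(IS)(IK(KK))(III(ISI)))
  [2] II(IK(KI)(KK(SK)))(SI(IS)(IK(KK))(III(ISI)))
  [3] I(IK(KI)(KK(SK)))(SI(IS)(IK(KK))(III(ISI)))
  [4] IK(KI)(KK(SK))(SI(IS)(IK(KK))(III(ISI)))
  [5] K(KI)(KK(SK))(SI(IS)(IK(KK))(III(ISI)))
  [6] KI(SI(IS)(IK(KK))(III(ISI)))
  [7] I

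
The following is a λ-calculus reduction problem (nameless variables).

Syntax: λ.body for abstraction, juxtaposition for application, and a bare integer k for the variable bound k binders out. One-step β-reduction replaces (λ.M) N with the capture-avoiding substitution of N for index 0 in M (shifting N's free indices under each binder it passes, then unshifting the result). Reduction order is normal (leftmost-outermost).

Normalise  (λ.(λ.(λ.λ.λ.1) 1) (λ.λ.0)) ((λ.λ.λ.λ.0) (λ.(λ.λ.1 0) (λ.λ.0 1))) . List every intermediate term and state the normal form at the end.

Answer: normal form = λ.λ.1  (in 3 steps)

Derivation:
  start: (λ.(λ.(λ.λ.λ.1) 1) (λ.λ.0)) ((λ.λ.λ.λ.0) (λ.(λ.λ.1 0) (λ.λ.0 1)))
  step 1: (λ.(λ.λ.λ.1) ((λ.λ.λ.λ.0) (λ.(λ.λ.1 0) (λ.λ.0 1)))) (λ.λ.0)
  step 2: (λ.λ.λ.1) ((λ.λ.λ.λ.0) (λ.(λ.λ.1 0) (λ.λ.0 1)))
  step 3: λ.λ.1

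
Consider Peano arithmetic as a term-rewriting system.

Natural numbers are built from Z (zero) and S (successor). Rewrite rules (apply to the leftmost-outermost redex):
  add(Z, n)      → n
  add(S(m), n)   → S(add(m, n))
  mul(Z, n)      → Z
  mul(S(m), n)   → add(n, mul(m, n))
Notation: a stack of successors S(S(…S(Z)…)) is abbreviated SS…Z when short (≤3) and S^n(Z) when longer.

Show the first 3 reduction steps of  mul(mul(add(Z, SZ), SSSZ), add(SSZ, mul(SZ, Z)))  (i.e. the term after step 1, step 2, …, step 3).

  start: mul(mul(add(Z, SZ), SSSZ), add(SSZ, mul(SZ, Z)))
  →1  mul(mul(SZ, SSSZ), add(SSZ, mul(SZ, Z)))
  →2  mul(add(SSSZ, mul(Z, SSSZ)), add(SSZ, mul(SZ, Z)))
  →3  mul(S(add(SSZ, mul(Z, SSSZ))), add(SSZ, mul(SZ, Z)))

Answer: after 3 steps: mul(S(add(SSZ, mul(Z, SSSZ))), add(SSZ, mul(SZ, Z)))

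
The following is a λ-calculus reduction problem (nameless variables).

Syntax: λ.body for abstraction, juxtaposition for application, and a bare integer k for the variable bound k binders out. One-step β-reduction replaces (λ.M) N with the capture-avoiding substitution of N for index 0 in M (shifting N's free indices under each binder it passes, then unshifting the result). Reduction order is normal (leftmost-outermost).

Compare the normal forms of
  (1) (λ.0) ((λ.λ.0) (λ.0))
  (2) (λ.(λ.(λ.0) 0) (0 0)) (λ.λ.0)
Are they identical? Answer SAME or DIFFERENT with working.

Term A:
  start: (λ.0) ((λ.λ.0) (λ.0))
  step 1: (λ.λ.0) (λ.0)
  step 2: λ.0

Term B:
  start: (λ.(λ.(λ.0) 0) (0 0)) (λ.λ.0)
  step 1: (λ.(λ.0) 0) ((λ.λ.0) (λ.λ.0))
  step 2: (λ.0) ((λ.λ.0) (λ.λ.0))
  step 3: (λ.λ.0) (λ.λ.0)
  step 4: λ.0

Answer: SAME — A ⇓ λ.0, B ⇓ λ.0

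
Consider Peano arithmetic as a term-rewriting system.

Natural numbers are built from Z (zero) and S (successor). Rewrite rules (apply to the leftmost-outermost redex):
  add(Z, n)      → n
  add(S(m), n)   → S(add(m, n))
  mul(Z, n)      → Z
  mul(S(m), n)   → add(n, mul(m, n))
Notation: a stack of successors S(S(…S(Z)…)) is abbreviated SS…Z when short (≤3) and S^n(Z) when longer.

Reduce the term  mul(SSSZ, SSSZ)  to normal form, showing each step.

Answer: normal form = S^9(Z)  (in 16 steps)

Reduction:
  start: mul(SSSZ, SSSZ)
  step 1: add(SSSZ, mul(SSZ, SSSZ))
  step 2: S(add(SSZ, mul(SSZ, SSSZ)))
  step 3: S(S(add(SZ, mul(SSZ, SSSZ))))
  step 4: S(S(S(add(Z, mul(SSZ, SSSZ)))))
  step 5: S(S(S(mul(SSZ, SSSZ))))
  step 6: S(S(S(add(SSSZ, mul(SZ, SSSZ)))))
  step 7: S(S(S(S(add(SSZ, mul(SZ, SSSZ))))))
  step 8: S(S(S(S(S(add(SZ, mul(SZ, SSSZ)))))))
  step 9: S(S(S(S(S(S(add(Z, mul(SZ, SSSZ))))))))
  step 10: S(S(S(S(S(S(mul(SZ, SSSZ)))))))
  step 11: S(S(S(S(S(S(add(SSSZ, mul(Z, SSSZ))))))))
  step 12: S(S(S(S(S(S(S(add(SSZ, mul(Z, SSSZ)))))))))
  step 13: S(S(S(S(S(S(S(S(add(SZ, mul(Z, SSSZ))))))))))
  step 14: S(S(S(S(S(S(S(S(S(add(Z, mul(Z, SSSZ)))))))))))
  step 15: S(S(S(S(S(S(S(S(S(mul(Z, SSSZ))))))))))
  step 16: S^9(Z)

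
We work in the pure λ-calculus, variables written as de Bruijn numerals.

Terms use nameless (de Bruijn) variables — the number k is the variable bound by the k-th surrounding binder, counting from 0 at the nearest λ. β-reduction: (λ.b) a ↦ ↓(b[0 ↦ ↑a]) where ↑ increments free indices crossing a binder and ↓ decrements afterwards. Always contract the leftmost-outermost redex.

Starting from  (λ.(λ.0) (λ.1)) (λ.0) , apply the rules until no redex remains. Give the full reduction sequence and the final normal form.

Answer: normal form = λ.λ.0  (in 2 steps)

Derivation:
  start: (λ.(λ.0) (λ.1)) (λ.0)
  step 1: (λ.0) (λ.λ.0)
  step 2: λ.λ.0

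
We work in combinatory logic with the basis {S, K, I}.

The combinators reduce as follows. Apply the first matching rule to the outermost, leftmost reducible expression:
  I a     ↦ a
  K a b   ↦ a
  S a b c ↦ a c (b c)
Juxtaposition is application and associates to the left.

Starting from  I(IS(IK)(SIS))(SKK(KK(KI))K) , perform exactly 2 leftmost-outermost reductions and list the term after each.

Answer: after 2 steps: S(IK)(SIS)(SKK(KK(KI))K)

Reduction:
  start: I(IS(IK)(SIS))(SKK(KK(KI))K)
  step 1: IS(IK)(SIS)(SKK(KK(KI))K)
  step 2: S(IK)(SIS)(SKK(KK(KI))K)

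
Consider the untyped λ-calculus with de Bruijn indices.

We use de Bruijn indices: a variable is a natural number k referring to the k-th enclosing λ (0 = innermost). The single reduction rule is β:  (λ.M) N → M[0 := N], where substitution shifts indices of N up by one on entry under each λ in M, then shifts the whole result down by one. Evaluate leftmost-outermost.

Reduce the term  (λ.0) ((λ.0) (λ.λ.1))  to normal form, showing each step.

  start: (λ.0) ((λ.0) (λ.λ.1))
  →1  (λ.0) (λ.λ.1)
  →2  λ.λ.1

Answer: normal form = λ.λ.1  (in 2 steps)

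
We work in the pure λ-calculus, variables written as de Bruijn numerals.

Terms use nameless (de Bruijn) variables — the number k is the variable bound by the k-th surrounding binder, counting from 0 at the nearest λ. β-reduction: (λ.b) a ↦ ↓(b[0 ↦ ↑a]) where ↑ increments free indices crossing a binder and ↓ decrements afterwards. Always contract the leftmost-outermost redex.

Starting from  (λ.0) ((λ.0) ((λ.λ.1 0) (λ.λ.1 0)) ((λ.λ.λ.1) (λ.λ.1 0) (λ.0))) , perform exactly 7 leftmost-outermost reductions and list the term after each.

  start: (λ.0) ((λ.0) ((λ.λ.1 0) (λ.λ.1 0)) ((λ.λ.λ.1) (λ.λ.1 0) (λ.0)))
  step 1: (λ.0) ((λ.λ.1 0) (λ.λ.1 0)) ((λ.λ.λ.1) (λ.λ.1 0) (λ.0))
  step 2: (λ.λ.1 0) (λ.λ.1 0) ((λ.λ.λ.1) (λ.λ.1 0) (λ.0))
  step 3: (λ.(λ.λ.1 0) 0) ((λ.λ.λ.1) (λ.λ.1 0) (λ.0))
  step 4: (λ.λ.1 0) ((λ.λ.λ.1) (λ.λ.1 0) (λ.0))
  step 5: λ.(λ.λ.λ.1) (λ.λ.1 0) (λ.0) 0
  step 6: λ.(λ.λ.1) (λ.0) 0
  step 7: λ.(λ.λ.0) 0

Answer: after 7 steps: λ.(λ.λ.0) 0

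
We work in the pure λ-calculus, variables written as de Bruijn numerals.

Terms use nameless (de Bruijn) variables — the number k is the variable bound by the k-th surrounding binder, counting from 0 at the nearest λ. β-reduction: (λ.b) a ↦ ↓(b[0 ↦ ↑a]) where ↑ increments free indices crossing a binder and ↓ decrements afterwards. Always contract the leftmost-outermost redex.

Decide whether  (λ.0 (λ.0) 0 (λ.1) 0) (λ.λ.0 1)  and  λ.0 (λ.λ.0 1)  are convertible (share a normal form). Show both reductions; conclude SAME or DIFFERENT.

Term A:
  start: (λ.0 (λ.0) 0 (λ.1) 0) (λ.λ.0 1)
  step 1: (λ.λ.0 1) (λ.0) (λ.λ.0 1) (λ.λ.λ.0 1) (λ.λ.0 1)
  step 2: (λ.0 (λ.0)) (λ.λ.0 1) (λ.λ.λ.0 1) (λ.λ.0 1)
  step 3: (λ.λ.0 1) (λ.0) (λ.λ.λ.0 1) (λ.λ.0 1)
  step 4: (λ.0 (λ.0)) (λ.λ.λ.0 1) (λ.λ.0 1)
  step 5: (λ.λ.λ.0 1) (λ.0) (λ.λ.0 1)
  step 6: (λ.λ.0 1) (λ.λ.0 1)
  step 7: λ.0 (λ.λ.0 1)

Term B:
  start: λ.0 (λ.λ.0 1)

Answer: SAME — A ⇓ λ.0 (λ.λ.0 1), B ⇓ λ.0 (λ.λ.0 1)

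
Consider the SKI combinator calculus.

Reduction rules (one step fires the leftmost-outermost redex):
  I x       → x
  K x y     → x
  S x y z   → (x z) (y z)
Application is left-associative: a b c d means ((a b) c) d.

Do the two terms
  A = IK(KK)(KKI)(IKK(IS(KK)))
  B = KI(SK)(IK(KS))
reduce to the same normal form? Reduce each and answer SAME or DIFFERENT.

Answer: DIFFERENT — A ⇓ K, B ⇓ K(KS)

Working:
Term A:
  start: IK(KK)(KKI)(IKK(IS(KK)))
  step 1: K(KK)(KKI)(IKK(IS(KK)))
  step 2: KK(IKK(IS(KK)))
  step 3: K

Term B:
  start: KI(SK)(IK(KS))
  step 1: I(IK(KS))
  step 2: IK(KS)
  step 3: K(KS)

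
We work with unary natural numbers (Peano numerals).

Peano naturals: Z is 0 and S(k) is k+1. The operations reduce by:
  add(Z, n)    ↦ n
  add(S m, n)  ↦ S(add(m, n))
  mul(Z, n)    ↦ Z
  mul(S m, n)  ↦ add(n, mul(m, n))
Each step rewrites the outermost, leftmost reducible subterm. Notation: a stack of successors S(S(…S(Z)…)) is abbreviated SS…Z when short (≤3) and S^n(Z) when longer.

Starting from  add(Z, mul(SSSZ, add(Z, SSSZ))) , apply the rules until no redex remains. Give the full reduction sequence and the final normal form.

  start: add(Z, mul(SSSZ, add(Z, SSSZ)))
  [1] mul(SSSZ, add(Z, SSSZ))
  [2] add(add(Z, SSSZ), mul(SSZ, add(Z, SSSZ)))
  [3] add(SSSZ, mul(SSZ, add(Z, SSSZ)))
  [4] S(add(SSZ, mul(SSZ, add(Z, SSSZ))))
  [5] S(S(add(SZ, mul(SSZ, add(Z, SSSZ)))))
  [6] S(S(S(add(Z, mul(SSZ, add(Z, SSSZ))))))
  [7] S(S(S(mul(SSZ, add(Z, SSSZ)))))
  [8] S(S(S(add(add(Z, SSSZ), mul(SZ, add(Z, SSSZ))))))
  [9] S(S(S(add(SSSZ, mul(SZ, add(Z, SSSZ))))))
  [10] S(S(S(S(add(SSZ, mul(SZ, add(Z, SSSZ)))))))
  [11] S(S(S(S(S(add(SZ, mul(SZ, add(Z, SSSZ))))))))
  [12] S(S(S(S(S(S(add(Z, mul(SZ, add(Z, SSSZ)))))))))
  [13] S(S(S(S(S(S(mul(SZ, add(Z, SSSZ))))))))
  [14] S(S(S(S(S(S(add(add(Z, SSSZ), mul(Z, add(Z, SSSZ)))))))))
  [15] S(S(S(S(S(S(add(SSSZ, mul(Z, add(Z, SSSZ)))))))))
  [16] S(S(S(S(S(S(S(add(SSZ, mul(Z, add(Z, SSSZ))))))))))
  [17] S(S(S(S(S(S(S(S(add(SZ, mul(Z, add(Z, SSSZ)))))))))))
  [18] S(S(S(S(S(S(S(S(S(add(Z, mul(Z, add(Z, SSSZ))))))))))))
  [19] S(S(S(S(S(S(S(S(S(mul(Z, add(Z, SSSZ)))))))))))
  [20] S^9(Z)

Answer: normal form = S^9(Z)  (in 20 steps)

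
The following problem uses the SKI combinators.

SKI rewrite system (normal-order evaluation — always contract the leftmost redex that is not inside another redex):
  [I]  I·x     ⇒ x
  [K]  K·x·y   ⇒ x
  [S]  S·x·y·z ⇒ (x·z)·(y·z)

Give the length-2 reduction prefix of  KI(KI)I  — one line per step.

Answer: after 2 steps: I

Derivation:
  start: KI(KI)I
  →1  II
  →2  I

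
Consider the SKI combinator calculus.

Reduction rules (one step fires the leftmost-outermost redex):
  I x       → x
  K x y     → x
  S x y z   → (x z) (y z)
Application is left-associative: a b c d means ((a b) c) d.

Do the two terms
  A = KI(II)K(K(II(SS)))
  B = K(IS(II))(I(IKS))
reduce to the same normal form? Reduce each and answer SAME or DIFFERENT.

Term A:
  start: KI(II)K(K(II(SS)))
  step 1: IK(K(II(SS)))
  step 2: K(K(II(SS)))
  step 3: K(K(I(SS)))
  step 4: K(K(SS))

Term B:
  start: K(IS(II))(I(IKS))
  step 1: IS(II)
  step 2: S(II)
  step 3: SI

Answer: DIFFERENT — A ⇓ K(K(SS)), B ⇓ SI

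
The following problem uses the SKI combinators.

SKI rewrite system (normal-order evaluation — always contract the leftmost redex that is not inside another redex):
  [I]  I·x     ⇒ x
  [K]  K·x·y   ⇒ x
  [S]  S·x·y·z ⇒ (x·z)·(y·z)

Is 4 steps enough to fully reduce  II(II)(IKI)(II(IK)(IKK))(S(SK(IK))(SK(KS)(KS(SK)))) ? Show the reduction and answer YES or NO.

  start: II(II)(IKI)(II(IK)(IKK))(S(SK(IK))(SK(KS)(KS(SK))))
  [1] I(II)(IKI)(II(IK)(IKK))(S(SK(IK))(SK(KS)(KS(SK))))
  [2] II(IKI)(II(IK)(IKK))(S(SK(IK))(SK(KS)(KS(SK))))
  [3] I(IKI)(II(IK)(IKK))(S(SK(IK))(SK(KS)(KS(SK))))
  [4] IKI(II(IK)(IKK))(S(SK(IK))(SK(KS)(KS(SK))))

Answer: NO — after 4 steps the term is IKI(II(IK)(IKK))(S(SK(IK))(SK(KS)(KS(SK)))), not yet normal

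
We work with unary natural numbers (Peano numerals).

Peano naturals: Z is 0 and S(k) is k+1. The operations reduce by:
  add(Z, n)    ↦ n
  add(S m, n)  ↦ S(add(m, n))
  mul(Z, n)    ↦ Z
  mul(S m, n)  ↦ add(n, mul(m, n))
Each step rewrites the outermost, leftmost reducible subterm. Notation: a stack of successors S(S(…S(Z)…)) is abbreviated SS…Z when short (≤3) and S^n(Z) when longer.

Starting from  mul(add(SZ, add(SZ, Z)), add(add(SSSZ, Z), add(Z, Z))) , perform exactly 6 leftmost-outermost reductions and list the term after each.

Answer: after 6 steps: S(add(add(S(add(SZ, Z)), add(Z, Z)), mul(add(Z, add(SZ, Z)), add(add(SSSZ, Z), add(Z, Z)))))

Derivation:
  start: mul(add(SZ, add(SZ, Z)), add(add(SSSZ, Z), add(Z, Z)))
  [1] mul(S(add(Z, add(SZ, Z))), add(add(SSSZ, Z), add(Z, Z)))
  [2] add(add(add(SSSZ, Z), add(Z, Z)), mul(add(Z, add(SZ, Z)), add(add(SSSZ, Z), add(Z, Z))))
  [3] add(add(S(add(SSZ, Z)), add(Z, Z)), mul(add(Z, add(SZ, Z)), add(add(SSSZ, Z), add(Z, Z))))
  [4] add(S(add(add(SSZ, Z), add(Z, Z))), mul(add(Z, add(SZ, Z)), add(add(SSSZ, Z), add(Z, Z))))
  [5] S(add(add(add(SSZ, Z), add(Z, Z)), mul(add(Z, add(SZ, Z)), add(add(SSSZ, Z), add(Z, Z)))))
  [6] S(add(add(S(add(SZ, Z)), add(Z, Z)), mul(add(Z, add(SZ, Z)), add(add(SSSZ, Z), add(Z, Z)))))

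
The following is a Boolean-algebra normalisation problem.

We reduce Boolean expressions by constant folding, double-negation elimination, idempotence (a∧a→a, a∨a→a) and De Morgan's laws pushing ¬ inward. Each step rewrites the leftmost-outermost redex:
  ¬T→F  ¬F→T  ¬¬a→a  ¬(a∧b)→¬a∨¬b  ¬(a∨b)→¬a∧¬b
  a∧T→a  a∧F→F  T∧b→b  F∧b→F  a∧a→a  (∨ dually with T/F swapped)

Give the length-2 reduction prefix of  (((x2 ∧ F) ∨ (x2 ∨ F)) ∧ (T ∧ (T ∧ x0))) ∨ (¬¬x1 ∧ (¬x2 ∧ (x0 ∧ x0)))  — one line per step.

Answer: after 2 steps: ((x2 ∨ F) ∧ (T ∧ (T ∧ x0))) ∨ (¬¬x1 ∧ (¬x2 ∧ (x0 ∧ x0)))

Working:
  start: (((x2 ∧ F) ∨ (x2 ∨ F)) ∧ (T ∧ (T ∧ x0))) ∨ (¬¬x1 ∧ (¬x2 ∧ (x0 ∧ x0)))
  →1  ((F ∨ (x2 ∨ F)) ∧ (T ∧ (T ∧ x0))) ∨ (¬¬x1 ∧ (¬x2 ∧ (x0 ∧ x0)))
  →2  ((x2 ∨ F) ∧ (T ∧ (T ∧ x0))) ∨ (¬¬x1 ∧ (¬x2 ∧ (x0 ∧ x0)))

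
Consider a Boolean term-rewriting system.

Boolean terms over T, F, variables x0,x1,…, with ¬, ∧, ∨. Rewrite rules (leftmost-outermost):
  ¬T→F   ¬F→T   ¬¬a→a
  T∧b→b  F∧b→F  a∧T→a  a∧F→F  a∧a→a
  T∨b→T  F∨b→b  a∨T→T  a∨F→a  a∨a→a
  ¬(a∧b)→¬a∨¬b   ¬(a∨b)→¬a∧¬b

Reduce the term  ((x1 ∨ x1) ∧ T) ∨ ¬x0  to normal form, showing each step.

Answer: normal form = x1 ∨ ¬x0  (in 2 steps)

Derivation:
  start: ((x1 ∨ x1) ∧ T) ∨ ¬x0
  →1  (x1 ∨ x1) ∨ ¬x0
  →2  x1 ∨ ¬x0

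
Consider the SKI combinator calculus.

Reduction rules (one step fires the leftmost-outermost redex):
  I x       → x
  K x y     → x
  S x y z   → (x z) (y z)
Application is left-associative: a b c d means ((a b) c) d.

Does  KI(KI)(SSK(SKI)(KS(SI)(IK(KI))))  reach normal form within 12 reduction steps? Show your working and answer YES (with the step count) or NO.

Answer: YES — reaches normal form S(K(KI))(SKI) in 9 ≤ 12 steps

Derivation:
  start: KI(KI)(SSK(SKI)(KS(SI)(IK(KI))))
  →1  I(SSK(SKI)(KS(SI)(IK(KI))))
  →2  SSK(SKI)(KS(SI)(IK(KI)))
  →3  S(SKI)(K(SKI))(KS(SI)(IK(KI)))
  →4  SKI(KS(SI)(IK(KI)))(K(SKI)(KS(SI)(IK(KI))))
  →5  K(KS(SI)(IK(KI)))(I(KS(SI)(IK(KI))))(K(SKI)(KS(SI)(IK(KI))))
  →6  KS(SI)(IK(KI))(K(SKI)(KS(SI)(IK(KI))))
  →7  S(IK(KI))(K(SKI)(KS(SI)(IK(KI))))
  →8  S(K(KI))(K(SKI)(KS(SI)(IK(KI))))
  →9  S(K(KI))(SKI)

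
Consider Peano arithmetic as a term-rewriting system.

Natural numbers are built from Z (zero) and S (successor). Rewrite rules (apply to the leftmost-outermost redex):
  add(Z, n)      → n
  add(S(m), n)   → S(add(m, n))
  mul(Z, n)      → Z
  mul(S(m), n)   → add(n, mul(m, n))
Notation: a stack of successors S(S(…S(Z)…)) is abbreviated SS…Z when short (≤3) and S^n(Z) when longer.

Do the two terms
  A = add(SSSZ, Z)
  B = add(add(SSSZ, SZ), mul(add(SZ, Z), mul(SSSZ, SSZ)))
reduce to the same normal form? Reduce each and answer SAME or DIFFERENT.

Answer: DIFFERENT — A ⇓ SSSZ, B ⇓ S^10(Z)

Derivation:
Term A:
  start: add(SSSZ, Z)
  [1] S(add(SSZ, Z))
  [2] S(S(add(SZ, Z)))
  [3] S(S(S(add(Z, Z))))
  [4] SSSZ

Term B:
  start: add(add(SSSZ, SZ), mul(add(SZ, Z), mul(SSSZ, SSZ)))
  [1] add(S(add(SSZ, SZ)), mul(add(SZ, Z), mul(SSSZ, SSZ)))
  [2] S(add(add(SSZ, SZ), mul(add(SZ, Z), mul(SSSZ, SSZ))))
  [3] S(add(S(add(SZ, SZ)), mul(add(SZ, Z), mul(SSSZ, SSZ))))
  [4] S(S(add(add(SZ, SZ), mul(add(SZ, Z), mul(SSSZ, SSZ)))))
  [5] S(S(add(S(add(Z, SZ)), mul(add(SZ, Z), mul(SSSZ, SSZ)))))
  [6] S(S(S(add(add(Z, SZ), mul(add(SZ, Z), mul(SSSZ, SSZ))))))
  [7] S(S(S(add(SZ, mul(add(SZ, Z), mul(SSSZ, SSZ))))))
  [8] S(S(S(S(add(Z, mul(add(SZ, Z), mul(SSSZ, SSZ)))))))
  [9] S(S(S(S(mul(add(SZ, Z), mul(SSSZ, SSZ))))))
  [10] S(S(S(S(mul(S(add(Z, Z)), mul(SSSZ, SSZ))))))
  [11] S(S(S(S(add(mul(SSSZ, SSZ), mul(add(Z, Z), mul(SSSZ, SSZ)))))))
  [12] S(S(S(S(add(add(SSZ, mul(SSZ, SSZ)), mul(add(Z, Z), mul(SSSZ, SSZ)))))))
  [13] S(S(S(S(add(S(add(SZ, mul(SSZ, SSZ))), mul(add(Z, Z), mul(SSSZ, SSZ)))))))
  [14] S(S(S(S(S(add(add(SZ, mul(SSZ, SSZ)), mul(add(Z, Z), mul(SSSZ, SSZ))))))))
  [15] S(S(S(S(S(add(S(add(Z, mul(SSZ, SSZ))), mul(add(Z, Z), mul(SSSZ, SSZ))))))))
  [16] S(S(S(S(S(S(add(add(Z, mul(SSZ, SSZ)), mul(add(Z, Z), mul(SSSZ, SSZ)))))))))
  [17] S(S(S(S(S(S(add(mul(SSZ, SSZ), mul(add(Z, Z), mul(SSSZ, SSZ)))))))))
  [18] S(S(S(S(S(S(add(add(SSZ, mul(SZ, SSZ)), mul(add(Z, Z), mul(SSSZ, SSZ)))))))))
  [19] S(S(S(S(S(S(add(S(add(SZ, mul(SZ, SSZ))), mul(add(Z, Z), mul(SSSZ, SSZ)))))))))
  [20] S(S(S(S(S(S(S(add(add(SZ, mul(SZ, SSZ)), mul(add(Z, Z), mul(SSSZ, SSZ))))))))))
  [21] S(S(S(S(S(S(S(add(S(add(Z, mul(SZ, SSZ))), mul(add(Z, Z), mul(SSSZ, SSZ))))))))))
  [22] S(S(S(S(S(S(S(S(add(add(Z, mul(SZ, SSZ)), mul(add(Z, Z), mul(SSSZ, SSZ)))))))))))
  [23] S(S(S(S(S(S(S(S(add(mul(SZ, SSZ), mul(add(Z, Z), mul(SSSZ, SSZ)))))))))))
  [24] S(S(S(S(S(S(S(S(add(add(SSZ, mul(Z, SSZ)), mul(add(Z, Z), mul(SSSZ, SSZ)))))))))))
  [25] S(S(S(S(S(S(S(S(add(S(add(SZ, mul(Z, SSZ))), mul(add(Z, Z), mul(SSSZ, SSZ)))))))))))
  [26] S(S(S(S(S(S(S(S(S(add(add(SZ, mul(Z, SSZ)), mul(add(Z, Z), mul(SSSZ, SSZ))))))))))))
  [27] S(S(S(S(S(S(S(S(S(add(S(add(Z, mul(Z, SSZ))), mul(add(Z, Z), mul(SSSZ, SSZ))))))))))))
  [28] S(S(S(S(S(S(S(S(S(S(add(add(Z, mul(Z, SSZ)), mul(add(Z, Z), mul(SSSZ, SSZ)))))))))))))
  [29] S(S(S(S(S(S(S(S(S(S(add(mul(Z, SSZ), mul(add(Z, Z), mul(SSSZ, SSZ)))))))))))))
  [30] S(S(S(S(S(S(S(S(S(S(add(Z, mul(add(Z, Z), mul(SSSZ, SSZ)))))))))))))
  [31] S(S(S(S(S(S(S(S(S(S(mul(add(Z, Z), mul(SSSZ, SSZ))))))))))))
  [32] S(S(S(S(S(S(S(S(S(S(mul(Z, mul(SSSZ, SSZ))))))))))))
  [33] S^10(Z)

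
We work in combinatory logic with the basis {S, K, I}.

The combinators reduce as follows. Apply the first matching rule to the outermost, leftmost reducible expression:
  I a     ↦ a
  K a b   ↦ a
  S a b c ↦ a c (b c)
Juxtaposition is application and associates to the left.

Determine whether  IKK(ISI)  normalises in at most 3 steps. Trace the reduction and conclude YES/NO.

  start: IKK(ISI)
  step 1: KK(ISI)
  step 2: K

Answer: YES — reaches normal form K in 2 ≤ 3 steps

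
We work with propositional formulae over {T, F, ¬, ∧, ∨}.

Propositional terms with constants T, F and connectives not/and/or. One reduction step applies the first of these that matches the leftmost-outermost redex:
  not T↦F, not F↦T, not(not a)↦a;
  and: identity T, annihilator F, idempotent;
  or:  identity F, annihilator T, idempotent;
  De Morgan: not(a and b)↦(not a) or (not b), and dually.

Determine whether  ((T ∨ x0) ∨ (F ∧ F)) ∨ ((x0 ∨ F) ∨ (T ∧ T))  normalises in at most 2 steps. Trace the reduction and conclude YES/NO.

  start: ((T ∨ x0) ∨ (F ∧ F)) ∨ ((x0 ∨ F) ∨ (T ∧ T))
  [1] (T ∨ (F ∧ F)) ∨ ((x0 ∨ F) ∨ (T ∧ T))
  [2] T ∨ ((x0 ∨ F) ∨ (T ∧ T))

Answer: NO — after 2 steps the term is T ∨ ((x0 ∨ F) ∨ (T ∧ T)), not yet normal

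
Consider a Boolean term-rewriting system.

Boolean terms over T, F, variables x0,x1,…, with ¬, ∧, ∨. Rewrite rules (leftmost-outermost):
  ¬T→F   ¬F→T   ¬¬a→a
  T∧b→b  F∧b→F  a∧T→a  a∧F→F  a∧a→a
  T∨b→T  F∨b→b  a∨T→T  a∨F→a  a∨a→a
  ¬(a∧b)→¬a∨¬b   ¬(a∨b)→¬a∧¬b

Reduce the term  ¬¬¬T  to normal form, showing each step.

  start: ¬¬¬T
  →1  ¬T
  →2  F

Answer: normal form = F  (in 2 steps)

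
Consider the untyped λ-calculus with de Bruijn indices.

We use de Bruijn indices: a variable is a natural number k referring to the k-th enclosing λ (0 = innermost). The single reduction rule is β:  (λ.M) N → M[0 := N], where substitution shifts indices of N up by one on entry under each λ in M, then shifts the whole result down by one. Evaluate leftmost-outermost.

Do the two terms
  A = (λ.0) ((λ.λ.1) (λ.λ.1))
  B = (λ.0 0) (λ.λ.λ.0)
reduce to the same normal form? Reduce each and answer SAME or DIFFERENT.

Term A:
  start: (λ.0) ((λ.λ.1) (λ.λ.1))
  →1  (λ.λ.1) (λ.λ.1)
  →2  λ.λ.λ.1

Term B:
  start: (λ.0 0) (λ.λ.λ.0)
  →1  (λ.λ.λ.0) (λ.λ.λ.0)
  →2  λ.λ.0

Answer: DIFFERENT — A ⇓ λ.λ.λ.1, B ⇓ λ.λ.0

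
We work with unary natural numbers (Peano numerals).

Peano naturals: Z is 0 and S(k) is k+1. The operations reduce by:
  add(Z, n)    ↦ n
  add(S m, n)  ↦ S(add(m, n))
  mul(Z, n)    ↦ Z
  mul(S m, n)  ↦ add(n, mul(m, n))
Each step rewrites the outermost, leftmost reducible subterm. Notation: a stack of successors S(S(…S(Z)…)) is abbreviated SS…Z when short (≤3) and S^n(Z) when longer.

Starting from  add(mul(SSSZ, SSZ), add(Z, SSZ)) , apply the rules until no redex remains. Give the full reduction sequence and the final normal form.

  start: add(mul(SSSZ, SSZ), add(Z, SSZ))
  [1] add(add(SSZ, mul(SSZ, SSZ)), add(Z, SSZ))
  [2] add(S(add(SZ, mul(SSZ, SSZ))), add(Z, SSZ))
  [3] S(add(add(SZ, mul(SSZ, SSZ)), add(Z, SSZ)))
  [4] S(add(S(add(Z, mul(SSZ, SSZ))), add(Z, SSZ)))
  [5] S(S(add(add(Z, mul(SSZ, SSZ)), add(Z, SSZ))))
  [6] S(S(add(mul(SSZ, SSZ), add(Z, SSZ))))
  [7] S(S(add(add(SSZ, mul(SZ, SSZ)), add(Z, SSZ))))
  [8] S(S(add(S(add(SZ, mul(SZ, SSZ))), add(Z, SSZ))))
  [9] S(S(S(add(add(SZ, mul(SZ, SSZ)), add(Z, SSZ)))))
  [10] S(S(S(add(S(add(Z, mul(SZ, SSZ))), add(Z, SSZ)))))
  [11] S(S(S(S(add(add(Z, mul(SZ, SSZ)), add(Z, SSZ))))))
  [12] S(S(S(S(add(mul(SZ, SSZ), add(Z, SSZ))))))
  [13] S(S(S(S(add(add(SSZ, mul(Z, SSZ)), add(Z, SSZ))))))
  [14] S(S(S(S(add(S(add(SZ, mul(Z, SSZ))), add(Z, SSZ))))))
  [15] S(S(S(S(S(add(add(SZ, mul(Z, SSZ)), add(Z, SSZ)))))))
  [16] S(S(S(S(S(add(S(add(Z, mul(Z, SSZ))), add(Z, SSZ)))))))
  [17] S(S(S(S(S(S(add(add(Z, mul(Z, SSZ)), add(Z, SSZ))))))))
  [18] S(S(S(S(S(S(add(mul(Z, SSZ), add(Z, SSZ))))))))
  [19] S(S(S(S(S(S(add(Z, add(Z, SSZ))))))))
  [20] S(S(S(S(S(S(add(Z, SSZ)))))))
  [21] S^8(Z)

Answer: normal form = S^8(Z)  (in 21 steps)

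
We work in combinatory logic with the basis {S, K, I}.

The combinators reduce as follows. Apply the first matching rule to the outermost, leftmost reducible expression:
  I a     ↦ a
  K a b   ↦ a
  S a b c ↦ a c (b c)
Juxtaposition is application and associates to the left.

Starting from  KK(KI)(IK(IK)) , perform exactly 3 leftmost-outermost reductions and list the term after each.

  start: KK(KI)(IK(IK))
  step 1: K(IK(IK))
  step 2: K(K(IK))
  step 3: K(KK)

Answer: after 3 steps: K(KK)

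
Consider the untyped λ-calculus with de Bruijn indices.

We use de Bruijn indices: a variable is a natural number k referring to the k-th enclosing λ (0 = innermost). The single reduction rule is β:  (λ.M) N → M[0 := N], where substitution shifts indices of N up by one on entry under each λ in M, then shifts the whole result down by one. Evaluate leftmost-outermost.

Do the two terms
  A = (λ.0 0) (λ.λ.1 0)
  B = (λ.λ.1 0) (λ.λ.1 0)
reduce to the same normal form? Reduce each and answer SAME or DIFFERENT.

Term A:
  start: (λ.0 0) (λ.λ.1 0)
  →1  (λ.λ.1 0) (λ.λ.1 0)
  →2  λ.(λ.λ.1 0) 0
  →3  λ.λ.1 0

Term B:
  start: (λ.λ.1 0) (λ.λ.1 0)
  →1  λ.(λ.λ.1 0) 0
  →2  λ.λ.1 0

Answer: SAME — A ⇓ λ.λ.1 0, B ⇓ λ.λ.1 0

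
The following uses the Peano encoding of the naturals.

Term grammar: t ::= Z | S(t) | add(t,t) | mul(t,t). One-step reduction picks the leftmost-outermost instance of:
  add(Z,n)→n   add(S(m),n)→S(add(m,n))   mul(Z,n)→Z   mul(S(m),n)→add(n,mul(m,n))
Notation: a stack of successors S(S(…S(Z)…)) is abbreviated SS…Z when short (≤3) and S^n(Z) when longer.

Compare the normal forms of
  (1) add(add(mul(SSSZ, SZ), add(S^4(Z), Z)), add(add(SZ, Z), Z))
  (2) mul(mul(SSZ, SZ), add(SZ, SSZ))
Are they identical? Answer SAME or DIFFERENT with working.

Answer: DIFFERENT — A ⇓ S^8(Z), B ⇓ S^6(Z)

Working:
Term A:
  start: add(add(mul(SSSZ, SZ), add(S^4(Z), Z)), add(add(SZ, Z), Z))
  step 1: add(add(add(SZ, mul(SSZ, SZ)), add(S^4(Z), Z)), add(add(SZ, Z), Z))
  step 2: add(add(S(add(Z, mul(SSZ, SZ))), add(S^4(Z), Z)), add(add(SZ, Z), Z))
  step 3: add(S(add(add(Z, mul(SSZ, SZ)), add(S^4(Z), Z))), add(add(SZ, Z), Z))
  step 4: S(add(add(add(Z, mul(SSZ, SZ)), add(S^4(Z), Z)), add(add(SZ, Z), Z)))
  step 5: S(add(add(mul(SSZ, SZ), add(S^4(Z), Z)), add(add(SZ, Z), Z)))
  step 6: S(add(add(add(SZ, mul(SZ, SZ)), add(S^4(Z), Z)), add(add(SZ, Z), Z)))
  step 7: S(add(add(S(add(Z, mul(SZ, SZ))), add(S^4(Z), Z)), add(add(SZ, Z), Z)))
  step 8: S(add(S(add(add(Z, mul(SZ, SZ)), add(S^4(Z), Z))), add(add(SZ, Z), Z)))
  step 9: S(S(add(add(add(Z, mul(SZ, SZ)), add(S^4(Z), Z)), add(add(SZ, Z), Z))))
  step 10: S(S(add(add(mul(SZ, SZ), add(S^4(Z), Z)), add(add(SZ, Z), Z))))
  step 11: S(S(add(add(add(SZ, mul(Z, SZ)), add(S^4(Z), Z)), add(add(SZ, Z), Z))))
  step 12: S(S(add(add(S(add(Z, mul(Z, SZ))), add(S^4(Z), Z)), add(add(SZ, Z), Z))))
  step 13: S(S(add(S(add(add(Z, mul(Z, SZ)), add(S^4(Z), Z))), add(add(SZ, Z), Z))))
  step 14: S(S(S(add(add(add(Z, mul(Z, SZ)), add(S^4(Z), Z)), add(add(SZ, Z), Z)))))
  step 15: S(S(S(add(add(mul(Z, SZ), add(S^4(Z), Z)), add(add(SZ, Z), Z)))))
  step 16: S(S(S(add(add(Z, add(S^4(Z), Z)), add(add(SZ, Z), Z)))))
  step 17: S(S(S(add(add(S^4(Z), Z), add(add(SZ, Z), Z)))))
  step 18: S(S(S(add(S(add(SSSZ, Z)), add(add(SZ, Z), Z)))))
  step 19: S(S(S(S(add(add(SSSZ, Z), add(add(SZ, Z), Z))))))
  step 20: S(S(S(S(add(S(add(SSZ, Z)), add(add(SZ, Z), Z))))))
  step 21: S(S(S(S(S(add(add(SSZ, Z), add(add(SZ, Z), Z)))))))
  step 22: S(S(S(S(S(add(S(add(SZ, Z)), add(add(SZ, Z), Z)))))))
  step 23: S(S(S(S(S(S(add(add(SZ, Z), add(add(SZ, Z), Z))))))))
  step 24: S(S(S(S(S(S(add(S(add(Z, Z)), add(add(SZ, Z), Z))))))))
  step 25: S(S(S(S(S(S(S(add(add(Z, Z), add(add(SZ, Z), Z)))))))))
  step 26: S(S(S(S(S(S(S(add(Z, add(add(SZ, Z), Z)))))))))
  step 27: S(S(S(S(S(S(S(add(add(SZ, Z), Z))))))))
  step 28: S(S(S(S(S(S(S(add(S(add(Z, Z)), Z))))))))
  step 29: S(S(S(S(S(S(S(S(add(add(Z, Z), Z)))))))))
  step 30: S(S(S(S(S(S(S(S(add(Z, Z)))))))))
  step 31: S^8(Z)

Term B:
  start: mul(mul(SSZ, SZ), add(SZ, SSZ))
  step 1: mul(add(SZ, mul(SZ, SZ)), add(SZ, SSZ))
  step 2: mul(S(add(Z, mul(SZ, SZ))), add(SZ, SSZ))
  step 3: add(add(SZ, SSZ), mul(add(Z, mul(SZ, SZ)), add(SZ, SSZ)))
  step 4: add(S(add(Z, SSZ)), mul(add(Z, mul(SZ, SZ)), add(SZ, SSZ)))
  step 5: S(add(add(Z, SSZ), mul(add(Z, mul(SZ, SZ)), add(SZ, SSZ))))
  step 6: S(add(SSZ, mul(add(Z, mul(SZ, SZ)), add(SZ, SSZ))))
  step 7: S(S(add(SZ, mul(add(Z, mul(SZ, SZ)), add(SZ, SSZ)))))
  step 8: S(S(S(add(Z, mul(add(Z, mul(SZ, SZ)), add(SZ, SSZ))))))
  step 9: S(S(S(mul(add(Z, mul(SZ, SZ)), add(SZ, SSZ)))))
  step 10: S(S(S(mul(mul(SZ, SZ), add(SZ, SSZ)))))
  step 11: S(S(S(mul(add(SZ, mul(Z, SZ)), add(SZ, SSZ)))))
  step 12: S(S(S(mul(S(add(Z, mul(Z, SZ))), add(SZ, SSZ)))))
  step 13: S(S(S(add(add(SZ, SSZ), mul(add(Z, mul(Z, SZ)), add(SZ, SSZ))))))
  step 14: S(S(S(add(S(add(Z, SSZ)), mul(add(Z, mul(Z, SZ)), add(SZ, SSZ))))))
  step 15: S(S(S(S(add(add(Z, SSZ), mul(add(Z, mul(Z, SZ)), add(SZ, SSZ)))))))
  step 16: S(S(S(S(add(SSZ, mul(add(Z, mul(Z, SZ)), add(SZ, SSZ)))))))
  step 17: S(S(S(S(S(add(SZ, mul(add(Z, mul(Z, SZ)), add(SZ, SSZ))))))))
  step 18: S(S(S(S(S(S(add(Z, mul(add(Z, mul(Z, SZ)), add(SZ, SSZ)))))))))
  step 19: S(S(S(S(S(S(mul(add(Z, mul(Z, SZ)), add(SZ, SSZ))))))))
  step 20: S(S(S(S(S(S(mul(mul(Z, SZ), add(SZ, SSZ))))))))
  step 21: S(S(S(S(S(S(mul(Z, add(SZ, SSZ))))))))
  step 22: S^6(Z)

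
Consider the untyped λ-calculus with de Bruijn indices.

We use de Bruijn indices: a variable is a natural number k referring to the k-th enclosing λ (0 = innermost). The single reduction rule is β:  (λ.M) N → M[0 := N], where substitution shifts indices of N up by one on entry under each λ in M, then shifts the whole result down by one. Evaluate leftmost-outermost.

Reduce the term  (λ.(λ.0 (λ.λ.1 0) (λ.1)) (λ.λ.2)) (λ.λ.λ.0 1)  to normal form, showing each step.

  start: (λ.(λ.0 (λ.λ.1 0) (λ.1)) (λ.λ.2)) (λ.λ.λ.0 1)
  step 1: (λ.0 (λ.λ.1 0) (λ.1)) (λ.λ.λ.λ.λ.0 1)
  step 2: (λ.λ.λ.λ.λ.0 1) (λ.λ.1 0) (λ.λ.λ.λ.λ.λ.0 1)
  step 3: (λ.λ.λ.λ.0 1) (λ.λ.λ.λ.λ.λ.0 1)
  step 4: λ.λ.λ.0 1

Answer: normal form = λ.λ.λ.0 1  (in 4 steps)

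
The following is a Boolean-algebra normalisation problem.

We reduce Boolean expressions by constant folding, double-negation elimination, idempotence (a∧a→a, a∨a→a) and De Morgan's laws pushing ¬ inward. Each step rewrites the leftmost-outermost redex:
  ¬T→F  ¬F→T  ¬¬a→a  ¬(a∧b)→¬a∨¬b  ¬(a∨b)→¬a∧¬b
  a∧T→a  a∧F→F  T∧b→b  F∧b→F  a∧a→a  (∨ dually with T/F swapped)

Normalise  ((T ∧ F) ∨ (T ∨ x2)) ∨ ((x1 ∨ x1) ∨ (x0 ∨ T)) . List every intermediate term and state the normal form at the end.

  start: ((T ∧ F) ∨ (T ∨ x2)) ∨ ((x1 ∨ x1) ∨ (x0 ∨ T))
  step 1: (F ∨ (T ∨ x2)) ∨ ((x1 ∨ x1) ∨ (x0 ∨ T))
  step 2: (T ∨ x2) ∨ ((x1 ∨ x1) ∨ (x0 ∨ T))
  step 3: T ∨ ((x1 ∨ x1) ∨ (x0 ∨ T))
  step 4: T

Answer: normal form = T  (in 4 steps)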